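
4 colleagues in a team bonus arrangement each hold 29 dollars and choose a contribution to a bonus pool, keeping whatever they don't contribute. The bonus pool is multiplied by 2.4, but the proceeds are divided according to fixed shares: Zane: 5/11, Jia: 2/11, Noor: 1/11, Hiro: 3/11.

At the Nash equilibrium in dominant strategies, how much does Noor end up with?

35.33 dollars

Player j's private return per contributed unit is 2.4 × (j's share). Contributing is weakly dominant for j when that share is at least 1/2.4 = 0.4167, and contributing 0 is dominant otherwise.
Zane alone (share 5/11) is above the threshold, contributing 29; the remaining 3 contribute 0. Total contributed: 29.
Noor keeps 29 and receives 2.4 × 29 × 1/11 = 6.33 from the bonus pool, for a payoff of 35.33.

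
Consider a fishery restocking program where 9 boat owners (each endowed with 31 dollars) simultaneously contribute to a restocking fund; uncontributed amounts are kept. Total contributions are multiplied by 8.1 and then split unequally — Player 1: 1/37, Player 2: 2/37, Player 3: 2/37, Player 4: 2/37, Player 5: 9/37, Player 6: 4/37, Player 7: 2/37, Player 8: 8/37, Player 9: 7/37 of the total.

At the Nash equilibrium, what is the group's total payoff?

Each unit j contributes comes back to j as 8.1 × (j's share), so j prefers to contribute only if that share exceeds 1/8.1 = 0.1235; otherwise keeping the unit dominates.
The shares above 0.1235 belong to Player 5, Player 8 and Player 9, contributing 31 each; the remaining 6 contribute 0. Total contributed: 93.
The restocking fund pays out 8.1 × 93 = 753.30 in total (split across the unequal shares, but the aggregate is all that matters for the group sum).
The 6 free-riders keep 31 each, adding 186. Group total = 186 + 753.30 = 939.30.

939.30 dollars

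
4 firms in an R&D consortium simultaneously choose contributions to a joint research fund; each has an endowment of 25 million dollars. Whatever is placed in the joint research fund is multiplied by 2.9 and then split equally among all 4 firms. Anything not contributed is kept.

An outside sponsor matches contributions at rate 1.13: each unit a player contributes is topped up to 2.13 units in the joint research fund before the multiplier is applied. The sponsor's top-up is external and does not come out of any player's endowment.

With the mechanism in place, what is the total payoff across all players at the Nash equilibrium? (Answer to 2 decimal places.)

With the mechanism, a contributed unit returns 2.9 × 2.13 / 4 = 1.5443 per unit of net cost to the contributor — now above 1 — so contributing fully is weakly dominant for every player.
So the Nash equilibrium is full contribution by all 4; the group earns 2.9 × 2.13 × 100 = 617.70.

617.70 million dollars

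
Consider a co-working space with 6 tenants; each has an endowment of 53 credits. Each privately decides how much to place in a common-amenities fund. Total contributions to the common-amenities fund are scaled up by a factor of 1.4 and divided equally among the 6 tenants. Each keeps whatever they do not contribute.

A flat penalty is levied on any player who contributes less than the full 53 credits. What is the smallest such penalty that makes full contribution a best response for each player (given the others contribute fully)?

Given the others contribute fully, the best deviation is to contribute 0 (any partial contribution still incurs the fine and gives up units whose private return 0.2333 is below 1).
Deviating from 53 to 0 saves 53 credits but forfeits the deviator's share of the drop in the common-amenities fund: 1.4/6 × 53 = 12.37.
So the deviation gain is 53 − 12.37 = 40.63, and the fine must be at least 40.63 credits to wipe it out.

40.63 credits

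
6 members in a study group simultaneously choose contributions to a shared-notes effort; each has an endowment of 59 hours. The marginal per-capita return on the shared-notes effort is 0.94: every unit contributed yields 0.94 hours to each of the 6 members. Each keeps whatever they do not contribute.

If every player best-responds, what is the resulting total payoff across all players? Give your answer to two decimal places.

354.00 hours

The private return per contributed unit is 0.94 < 1, so contributing 0 is dominant for every player. At the Nash equilibrium everyone keeps their 59, and the group total is 6 × 59 = 354.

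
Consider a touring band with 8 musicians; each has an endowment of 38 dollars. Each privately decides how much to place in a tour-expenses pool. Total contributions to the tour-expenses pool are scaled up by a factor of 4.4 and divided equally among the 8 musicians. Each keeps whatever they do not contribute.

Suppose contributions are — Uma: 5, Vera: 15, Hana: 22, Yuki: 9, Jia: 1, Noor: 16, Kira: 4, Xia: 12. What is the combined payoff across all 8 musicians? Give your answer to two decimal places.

589.60 dollars

Total contributed: 5 + 15 + 22 + 9 + 1 + 16 + 4 + 12 = 84; total kept: 8 × 38 − 84 = 220.
The tour-expenses pool pays out 4.4 × 84 = 369.60 in aggregate.
Group total = 220 + 369.60 = 589.60.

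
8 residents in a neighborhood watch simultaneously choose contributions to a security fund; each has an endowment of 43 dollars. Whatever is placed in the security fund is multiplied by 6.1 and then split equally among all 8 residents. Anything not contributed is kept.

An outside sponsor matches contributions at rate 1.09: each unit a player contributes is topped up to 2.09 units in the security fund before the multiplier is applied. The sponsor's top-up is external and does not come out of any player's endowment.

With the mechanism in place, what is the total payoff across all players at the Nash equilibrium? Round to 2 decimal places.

4385.66 dollars

With the mechanism, a contributed unit returns 6.1 × 2.09 / 8 = 1.5936 per unit of net cost to the contributor — now above 1 — so contributing fully is weakly dominant for every player.
At the Nash equilibrium everyone contributes 43. Group total payoff = 6.1 × 2.09 × 344 = 4385.66.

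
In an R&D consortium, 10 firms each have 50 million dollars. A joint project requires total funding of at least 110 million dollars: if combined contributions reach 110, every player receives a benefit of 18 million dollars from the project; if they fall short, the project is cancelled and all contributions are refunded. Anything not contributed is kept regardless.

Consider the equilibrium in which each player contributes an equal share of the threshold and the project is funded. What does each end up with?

Equal share of the threshold: 110/10 = 11.
At this profile no one gains by cutting their contribution: any cut drops the total below 110, the project is cancelled, contributions are refunded, and the deviator ends with 50, which is less than 50 − 11 + 18 = 57. Contributing more than 11 just wastes the excess. So contributing exactly 11 is a best response.
Each player's payoff: 50 − 11 + 18 = 57.

57 million dollars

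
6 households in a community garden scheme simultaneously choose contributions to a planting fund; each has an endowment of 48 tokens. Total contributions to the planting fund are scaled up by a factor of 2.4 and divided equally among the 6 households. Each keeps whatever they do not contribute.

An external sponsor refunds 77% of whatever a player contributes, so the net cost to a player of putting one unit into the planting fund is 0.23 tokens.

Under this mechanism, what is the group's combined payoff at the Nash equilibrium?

912.96 tokens

The effective private return per unit is now (2.4/6) / 0.23 = 1.7391 > 1, so every player's dominant strategy flips to full contribution.
At the Nash equilibrium everyone contributes 48. Group total payoff = 6 × (48 × 0.77 + 2.4 × 48) = 912.96.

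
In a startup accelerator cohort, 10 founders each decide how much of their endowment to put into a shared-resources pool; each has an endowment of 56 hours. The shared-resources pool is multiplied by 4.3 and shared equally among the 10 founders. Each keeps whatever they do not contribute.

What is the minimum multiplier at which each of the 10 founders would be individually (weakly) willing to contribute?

A contributed unit returns (multiplier)/10 to its contributor.
This reaches 1 exactly when the multiplier is 10.

10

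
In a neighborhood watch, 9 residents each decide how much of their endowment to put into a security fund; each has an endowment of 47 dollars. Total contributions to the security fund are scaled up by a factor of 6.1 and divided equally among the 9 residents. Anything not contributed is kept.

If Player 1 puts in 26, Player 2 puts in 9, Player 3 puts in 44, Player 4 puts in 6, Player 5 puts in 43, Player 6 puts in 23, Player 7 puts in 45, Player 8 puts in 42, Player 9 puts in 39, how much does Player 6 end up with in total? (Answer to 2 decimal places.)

Total contributed: 26 + 9 + 44 + 6 + 43 + 23 + 45 + 42 + 39 = 277.
Each receives 6.1 × 277 / 9 = 187.74 from the security fund.
Player 6 keeps 47 − 23 = 24, so Player 6's payoff is 24 + 187.74 = 211.74.

211.74 dollars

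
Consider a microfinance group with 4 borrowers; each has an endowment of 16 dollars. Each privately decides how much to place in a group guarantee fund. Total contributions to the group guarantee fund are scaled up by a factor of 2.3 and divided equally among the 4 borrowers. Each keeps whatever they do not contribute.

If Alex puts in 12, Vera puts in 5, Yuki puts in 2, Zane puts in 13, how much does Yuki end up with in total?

Total contributed: 12 + 5 + 2 + 13 = 32.
Each receives 2.3 × 32 / 4 = 18.40 from the group guarantee fund.
Yuki keeps 16 − 2 = 14, so Yuki's payoff is 14 + 18.40 = 32.40.

32.40 dollars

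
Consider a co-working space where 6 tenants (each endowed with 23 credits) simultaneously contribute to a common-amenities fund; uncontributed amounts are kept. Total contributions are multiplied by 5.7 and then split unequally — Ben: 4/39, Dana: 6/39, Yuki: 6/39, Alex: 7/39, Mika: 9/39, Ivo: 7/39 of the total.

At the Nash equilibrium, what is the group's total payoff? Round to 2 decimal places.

462.30 credits

For player j, contributing a unit is worthwhile iff 5.7 × (j's share) ≥ 1, i.e. iff j's share is at least 0.1754.
Alex, Mika and Ivo clear that bar, contributing 23 each; the remaining 3 contribute 0. Total contributed: 69.
The common-amenities fund pays out 5.7 × 69 = 393.30 in total (split across the unequal shares, but the aggregate is all that matters for the group sum).
The 3 free-riders keep 23 each, adding 69. Group total = 69 + 393.30 = 462.30.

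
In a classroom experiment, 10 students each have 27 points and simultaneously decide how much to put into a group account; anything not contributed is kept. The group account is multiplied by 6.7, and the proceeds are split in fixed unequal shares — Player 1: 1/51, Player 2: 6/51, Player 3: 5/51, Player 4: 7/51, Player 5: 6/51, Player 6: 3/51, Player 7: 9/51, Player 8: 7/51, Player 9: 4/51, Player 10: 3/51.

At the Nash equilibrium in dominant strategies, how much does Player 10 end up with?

37.64 points

A player with share s gets back 6.7·s per unit contributed, so full contribution is dominant for anyone with s > 1/6.7 = 0.1493 and zero contribution is dominant for anyone below.
Only Player 7 (9/51) clears that bar, contributing 27; the remaining 9 contribute 0. Total contributed: 27.
Player 10 keeps 27 and receives 6.7 × 27 × 3/51 = 10.64 from the group account, for a payoff of 37.64.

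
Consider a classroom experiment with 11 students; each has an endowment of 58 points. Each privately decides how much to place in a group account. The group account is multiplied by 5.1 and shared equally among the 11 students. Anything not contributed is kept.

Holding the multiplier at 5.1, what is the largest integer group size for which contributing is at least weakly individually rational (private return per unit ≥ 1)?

Private return per unit is 5.1/(group size), which is ≥ 1 whenever the group size is ≤ 5.1.
The largest such integer is 5.

5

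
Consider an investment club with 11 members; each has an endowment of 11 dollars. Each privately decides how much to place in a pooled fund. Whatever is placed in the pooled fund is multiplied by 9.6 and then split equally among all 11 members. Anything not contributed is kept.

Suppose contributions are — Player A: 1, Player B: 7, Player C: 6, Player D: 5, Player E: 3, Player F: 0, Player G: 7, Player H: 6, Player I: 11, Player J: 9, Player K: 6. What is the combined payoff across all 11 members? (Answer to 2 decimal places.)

Total contributed: 1 + 7 + 6 + 5 + 3 + 0 + 7 + 6 + 11 + 9 + 6 = 61; total kept: 11 × 11 − 61 = 60.
The pooled fund pays out 9.6 × 61 = 585.60 in aggregate.
Group total = 60 + 585.60 = 645.60.

645.60 dollars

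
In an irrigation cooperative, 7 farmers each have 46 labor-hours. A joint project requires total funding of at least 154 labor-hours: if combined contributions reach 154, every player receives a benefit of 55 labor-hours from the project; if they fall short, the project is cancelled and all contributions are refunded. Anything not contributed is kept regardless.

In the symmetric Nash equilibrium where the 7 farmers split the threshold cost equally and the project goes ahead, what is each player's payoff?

Equal share of the threshold: 154/7 = 22.
At this profile no one gains by cutting their contribution: any cut drops the total below 154, the project is cancelled, contributions are refunded, and the deviator ends with 46, which is less than 46 − 22 + 55 = 79. Contributing more than 22 just wastes the excess. So contributing exactly 22 is a best response.
Each player's payoff: 46 − 22 + 55 = 79.

79 labor-hours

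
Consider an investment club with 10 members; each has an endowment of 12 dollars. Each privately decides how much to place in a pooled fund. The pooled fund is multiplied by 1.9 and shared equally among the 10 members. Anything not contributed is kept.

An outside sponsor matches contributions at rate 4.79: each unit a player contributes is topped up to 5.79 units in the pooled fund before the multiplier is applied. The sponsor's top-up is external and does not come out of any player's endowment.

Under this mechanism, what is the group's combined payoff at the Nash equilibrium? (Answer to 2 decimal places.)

1320.12 dollars

With the mechanism, a contributed unit returns 1.9 × 5.79 / 10 = 1.1001 per unit of net cost to the contributor — now above 1 — so contributing fully is weakly dominant for every player.
At the Nash equilibrium everyone contributes 12. Group total payoff = 1.9 × 5.79 × 120 = 1320.12.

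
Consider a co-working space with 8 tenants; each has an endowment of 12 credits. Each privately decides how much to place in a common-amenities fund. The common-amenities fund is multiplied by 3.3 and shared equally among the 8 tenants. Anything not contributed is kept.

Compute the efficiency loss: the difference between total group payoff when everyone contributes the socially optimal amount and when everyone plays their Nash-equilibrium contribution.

Each contributed unit returns 3.3/8 = 0.4125 to its contributor — below 1 — so contributing 0 is dominant for every player. At the Nash equilibrium everyone keeps their 12, and the group total is 8 × 12 = 96.
Each contributed unit returns 3.300 to the group as a whole (0.4125 to each of 8 players), which exceeds 1, so the social optimum is full contribution: group total = 3.300 × 96 = 316.80.
Efficiency loss = 316.80 − 96 = 220.80.

220.80 credits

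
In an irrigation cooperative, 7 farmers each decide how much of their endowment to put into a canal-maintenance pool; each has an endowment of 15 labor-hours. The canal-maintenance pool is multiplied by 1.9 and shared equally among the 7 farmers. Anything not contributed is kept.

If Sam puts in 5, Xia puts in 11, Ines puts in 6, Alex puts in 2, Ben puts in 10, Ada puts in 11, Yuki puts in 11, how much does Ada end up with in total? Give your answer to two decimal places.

19.20 labor-hours

Total contributed: 5 + 11 + 6 + 2 + 10 + 11 + 11 = 56.
Each receives 1.9 × 56 / 7 = 15.20 from the canal-maintenance pool.
Ada keeps 15 − 11 = 4, so Ada's payoff is 4 + 15.20 = 19.20.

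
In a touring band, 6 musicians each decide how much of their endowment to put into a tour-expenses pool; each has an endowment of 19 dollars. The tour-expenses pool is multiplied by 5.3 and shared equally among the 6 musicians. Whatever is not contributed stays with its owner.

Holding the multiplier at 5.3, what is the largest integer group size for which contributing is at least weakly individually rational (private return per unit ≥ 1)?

5

Private return per unit is 5.3/(group size), which is ≥ 1 whenever the group size is ≤ 5.3.
The largest such integer is 5.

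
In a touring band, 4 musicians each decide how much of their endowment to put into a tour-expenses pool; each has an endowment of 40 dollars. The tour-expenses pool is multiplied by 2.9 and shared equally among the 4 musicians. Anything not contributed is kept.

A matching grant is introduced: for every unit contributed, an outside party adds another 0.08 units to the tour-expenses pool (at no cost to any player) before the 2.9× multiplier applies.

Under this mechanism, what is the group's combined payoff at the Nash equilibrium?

Even with the mechanism, each unit contributed returns only 2.9 × 1.08 / 4 = 0.7830 per unit of net cost, so contributing nothing is still dominant.
At the Nash equilibrium no one contributes; group total payoff = 4 × 40 = 160.

160.00 dollars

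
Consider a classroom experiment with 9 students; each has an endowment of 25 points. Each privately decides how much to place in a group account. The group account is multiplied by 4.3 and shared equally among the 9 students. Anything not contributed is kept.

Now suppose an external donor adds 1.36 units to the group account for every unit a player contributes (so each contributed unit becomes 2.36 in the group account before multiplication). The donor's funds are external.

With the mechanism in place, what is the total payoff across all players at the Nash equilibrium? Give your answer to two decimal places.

Under the mechanism each unit contributed yields 4.3 × 2.36 / 9 = 1.1276 back to its contributor per unit of net cost, which exceeds 1, making full contribution the dominant choice for everyone.
At the Nash equilibrium everyone contributes 25. Group total payoff = 4.3 × 2.36 × 225 = 2283.30.

2283.30 points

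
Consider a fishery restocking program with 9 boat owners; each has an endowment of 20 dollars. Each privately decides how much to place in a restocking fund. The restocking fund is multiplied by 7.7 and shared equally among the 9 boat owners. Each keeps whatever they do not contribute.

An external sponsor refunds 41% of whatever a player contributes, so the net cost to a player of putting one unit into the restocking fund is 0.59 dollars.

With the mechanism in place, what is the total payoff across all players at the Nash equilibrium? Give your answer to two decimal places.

Under the mechanism each unit contributed yields (7.7/9) / 0.59 = 1.4501 back to its contributor per unit of net cost, which exceeds 1, making full contribution the dominant choice for everyone.
At the Nash equilibrium everyone contributes 20. Group total payoff = 9 × (20 × 0.41 + 7.7 × 20) = 1459.80.

1459.80 dollars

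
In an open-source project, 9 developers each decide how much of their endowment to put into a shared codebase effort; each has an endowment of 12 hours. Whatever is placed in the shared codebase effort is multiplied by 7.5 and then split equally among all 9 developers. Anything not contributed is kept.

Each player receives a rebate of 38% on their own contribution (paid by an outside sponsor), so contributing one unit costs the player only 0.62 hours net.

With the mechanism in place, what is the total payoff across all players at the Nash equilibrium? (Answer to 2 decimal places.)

The effective private return per unit is now (7.5/9) / 0.62 = 1.3441 > 1, so every player's dominant strategy flips to full contribution.
At the Nash equilibrium everyone contributes 12. Group total payoff = 9 × (12 × 0.38 + 7.5 × 12) = 851.04.

851.04 hours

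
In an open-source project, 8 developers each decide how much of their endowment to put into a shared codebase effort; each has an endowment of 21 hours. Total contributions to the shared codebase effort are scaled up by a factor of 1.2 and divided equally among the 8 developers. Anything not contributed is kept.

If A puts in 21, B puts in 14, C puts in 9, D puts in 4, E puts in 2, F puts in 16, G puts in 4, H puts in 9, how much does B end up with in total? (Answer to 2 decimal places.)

18.85 hours

Total contributed: 21 + 14 + 9 + 4 + 2 + 16 + 4 + 9 = 79.
Each receives 1.2 × 79 / 8 = 11.85 from the shared codebase effort.
B keeps 21 − 14 = 7, so B's payoff is 7 + 11.85 = 18.85.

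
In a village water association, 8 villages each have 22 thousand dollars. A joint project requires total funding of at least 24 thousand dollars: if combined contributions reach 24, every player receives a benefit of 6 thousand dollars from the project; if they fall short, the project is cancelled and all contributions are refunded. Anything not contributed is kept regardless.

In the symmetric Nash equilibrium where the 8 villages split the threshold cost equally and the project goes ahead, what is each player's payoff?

25 thousand dollars

Equal share of the threshold: 24/8 = 3.
At this profile no one gains by cutting their contribution: any cut drops the total below 24, the project is cancelled, contributions are refunded, and the deviator ends with 22, which is less than 22 − 3 + 6 = 25. Contributing more than 3 just wastes the excess. So contributing exactly 3 is a best response.
Each player's payoff: 22 − 3 + 6 = 25.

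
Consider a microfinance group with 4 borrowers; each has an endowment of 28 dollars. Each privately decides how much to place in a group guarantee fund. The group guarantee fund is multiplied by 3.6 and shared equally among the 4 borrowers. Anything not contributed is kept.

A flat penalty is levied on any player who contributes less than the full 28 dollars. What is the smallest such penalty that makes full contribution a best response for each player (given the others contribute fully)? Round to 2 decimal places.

2.80 dollars

Given the others contribute fully, the best deviation is to contribute 0 (any partial contribution still incurs the fine and gives up units whose private return 0.9000 is below 1).
Deviating from 28 to 0 saves 28 dollars but forfeits the deviator's share of the drop in the group guarantee fund: 3.6/4 × 28 = 25.20.
So the deviation gain is 28 − 25.20 = 2.80, and the fine must be at least 2.80 dollars to wipe it out.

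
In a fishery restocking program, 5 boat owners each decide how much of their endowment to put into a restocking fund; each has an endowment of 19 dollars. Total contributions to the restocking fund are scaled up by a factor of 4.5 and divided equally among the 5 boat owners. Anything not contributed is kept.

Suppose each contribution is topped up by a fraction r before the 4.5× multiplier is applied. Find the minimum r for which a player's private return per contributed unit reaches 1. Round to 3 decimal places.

With matching at rate r, one contributed unit becomes (1 + r) in the restocking fund and returns 4.5 × (1 + r) / 5 to the contributor.
Setting this equal to 1: 1 + r = 5/4.5 = 1.1111.
So the minimum matching rate is r = 1.1111 − 1 = 0.111.

0.111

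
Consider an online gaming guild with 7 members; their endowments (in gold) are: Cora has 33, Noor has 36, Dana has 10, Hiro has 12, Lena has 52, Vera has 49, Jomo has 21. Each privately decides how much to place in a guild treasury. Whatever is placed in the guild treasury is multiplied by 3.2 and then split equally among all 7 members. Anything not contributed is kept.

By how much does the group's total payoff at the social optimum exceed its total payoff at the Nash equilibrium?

The private return per contributed unit is 3.2/7 = 0.4571 < 1 for every player regardless of endowment, so the Nash equilibrium is zero contribution and the group total is Σ E_j = 33 + 36 + 10 + 12 + 52 + 49 + 21 = 213.
Each contributed unit returns 3.200 to the group, so the social optimum is full contribution by everyone: group total = 3.200 × 213 = 681.60.
Efficiency loss = (3.200 − 1) × 213 = 468.60.

468.60 gold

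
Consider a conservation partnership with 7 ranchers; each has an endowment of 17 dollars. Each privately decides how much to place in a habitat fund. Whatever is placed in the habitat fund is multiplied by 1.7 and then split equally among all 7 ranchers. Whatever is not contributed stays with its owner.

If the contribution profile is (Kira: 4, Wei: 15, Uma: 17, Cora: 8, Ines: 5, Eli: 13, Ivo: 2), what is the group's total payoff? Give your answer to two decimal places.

163.80 dollars

Total contributed: 4 + 15 + 17 + 8 + 5 + 13 + 2 = 64; total kept: 7 × 17 − 64 = 55.
The habitat fund pays out 1.7 × 64 = 108.80 in aggregate.
Group total = 55 + 108.80 = 163.80.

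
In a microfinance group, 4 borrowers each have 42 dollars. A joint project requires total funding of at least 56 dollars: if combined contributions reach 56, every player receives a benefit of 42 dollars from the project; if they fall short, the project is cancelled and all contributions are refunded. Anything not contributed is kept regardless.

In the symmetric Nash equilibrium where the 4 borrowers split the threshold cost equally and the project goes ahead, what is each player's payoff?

70 dollars

Equal share of the threshold: 56/4 = 14.
At this profile no one gains by cutting their contribution: any cut drops the total below 56, the project is cancelled, contributions are refunded, and the deviator ends with 42, which is less than 42 − 14 + 42 = 70. Contributing more than 14 just wastes the excess. So contributing exactly 14 is a best response.
Each player's payoff: 42 − 14 + 42 = 70.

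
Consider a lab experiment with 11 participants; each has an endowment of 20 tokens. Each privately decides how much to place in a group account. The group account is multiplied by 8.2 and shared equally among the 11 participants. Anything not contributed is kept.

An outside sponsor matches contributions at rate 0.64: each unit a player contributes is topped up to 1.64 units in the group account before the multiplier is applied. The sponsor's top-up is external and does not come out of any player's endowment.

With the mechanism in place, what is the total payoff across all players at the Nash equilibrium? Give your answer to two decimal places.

2958.56 tokens

With the mechanism, a contributed unit returns 8.2 × 1.64 / 11 = 1.2225 per unit of net cost to the contributor — now above 1 — so contributing fully is weakly dominant for every player.
So the Nash equilibrium is full contribution by all 11; the group earns 8.2 × 1.64 × 220 = 2958.56.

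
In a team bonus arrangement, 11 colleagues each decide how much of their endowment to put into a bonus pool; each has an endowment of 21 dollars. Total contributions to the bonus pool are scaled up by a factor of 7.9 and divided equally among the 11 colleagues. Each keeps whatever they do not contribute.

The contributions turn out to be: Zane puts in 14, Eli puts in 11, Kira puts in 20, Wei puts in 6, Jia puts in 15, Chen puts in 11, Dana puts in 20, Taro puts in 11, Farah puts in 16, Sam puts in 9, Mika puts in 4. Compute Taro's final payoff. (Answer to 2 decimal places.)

Total contributed: 14 + 11 + 20 + 6 + 15 + 11 + 20 + 11 + 16 + 9 + 4 = 137.
Each receives 7.9 × 137 / 11 = 98.39 from the bonus pool.
Taro keeps 21 − 11 = 10, so Taro's payoff is 10 + 98.39 = 108.39.

108.39 dollars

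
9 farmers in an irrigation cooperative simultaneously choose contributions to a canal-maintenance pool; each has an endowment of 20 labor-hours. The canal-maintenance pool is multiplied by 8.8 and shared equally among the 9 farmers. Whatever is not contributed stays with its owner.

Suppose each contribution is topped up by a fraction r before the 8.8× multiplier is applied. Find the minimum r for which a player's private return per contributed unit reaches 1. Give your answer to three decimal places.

With matching at rate r, one contributed unit becomes (1 + r) in the canal-maintenance pool and returns 8.8 × (1 + r) / 9 to the contributor.
Setting this equal to 1: 1 + r = 9/8.8 = 1.0227.
So the minimum matching rate is r = 1.0227 − 1 = 0.023.

0.023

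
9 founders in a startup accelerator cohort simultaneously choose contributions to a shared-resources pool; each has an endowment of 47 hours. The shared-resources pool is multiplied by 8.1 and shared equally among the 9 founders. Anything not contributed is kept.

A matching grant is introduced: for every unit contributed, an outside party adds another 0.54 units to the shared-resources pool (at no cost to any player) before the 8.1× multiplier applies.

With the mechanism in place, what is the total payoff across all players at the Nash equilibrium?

Under the mechanism each unit contributed yields 8.1 × 1.54 / 9 = 1.3860 back to its contributor per unit of net cost, which exceeds 1, making full contribution the dominant choice for everyone.
At the Nash equilibrium everyone contributes 47. Group total payoff = 8.1 × 1.54 × 423 = 5276.50.

5276.50 hours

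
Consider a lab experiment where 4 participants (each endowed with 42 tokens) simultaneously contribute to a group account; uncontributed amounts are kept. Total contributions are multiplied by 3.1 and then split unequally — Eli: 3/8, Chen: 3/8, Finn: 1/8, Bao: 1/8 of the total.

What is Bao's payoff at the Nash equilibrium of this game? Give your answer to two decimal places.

Player j's private return per contributed unit is 3.1 × (j's share). Contributing is weakly dominant for j when that share is at least 1/3.1 = 0.3226, and contributing 0 is dominant otherwise.
Eli and Chen are above the threshold, contributing 42 each; the remaining 2 contribute 0. Total contributed: 84.
Bao keeps 42 and receives 3.1 × 84 × 1/8 = 32.55 from the group account, for a payoff of 74.55.

74.55 tokens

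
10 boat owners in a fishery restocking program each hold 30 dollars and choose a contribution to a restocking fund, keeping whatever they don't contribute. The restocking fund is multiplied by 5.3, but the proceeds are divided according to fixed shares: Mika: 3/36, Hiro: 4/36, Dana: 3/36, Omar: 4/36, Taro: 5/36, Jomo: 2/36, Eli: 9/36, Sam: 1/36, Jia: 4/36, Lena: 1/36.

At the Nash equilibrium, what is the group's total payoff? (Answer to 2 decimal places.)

429.00 dollars

A player with share s gets back 5.3·s per unit contributed, so full contribution is dominant for anyone with s > 1/5.3 = 0.1887 and zero contribution is dominant for anyone below.
Only Eli (9/36) clears that bar, contributing 30; the remaining 9 contribute 0. Total contributed: 30.
The restocking fund pays out 5.3 × 30 = 159.00 in total (split across the unequal shares, but the aggregate is all that matters for the group sum).
The 9 free-riders keep 30 each, adding 270. Group total = 270 + 159.00 = 429.00.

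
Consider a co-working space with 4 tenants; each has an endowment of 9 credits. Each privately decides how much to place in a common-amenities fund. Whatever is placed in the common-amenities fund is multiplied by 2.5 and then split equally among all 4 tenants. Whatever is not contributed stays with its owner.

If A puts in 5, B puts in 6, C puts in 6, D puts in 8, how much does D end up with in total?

16.63 credits

Total contributed: 5 + 6 + 6 + 8 = 25.
Each receives 2.5 × 25 / 4 = 15.63 from the common-amenities fund.
D keeps 9 − 8 = 1, so D's payoff is 1 + 15.63 = 16.63.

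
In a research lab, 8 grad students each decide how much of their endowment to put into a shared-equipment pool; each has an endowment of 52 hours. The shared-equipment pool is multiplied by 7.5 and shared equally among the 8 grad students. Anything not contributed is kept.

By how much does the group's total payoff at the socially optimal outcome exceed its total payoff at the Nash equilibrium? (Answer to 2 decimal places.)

2704.00 hours

Each contributed unit returns 7.5/8 = 0.9375 to its contributor — below 1 — so contributing 0 is dominant for every player. At the Nash equilibrium everyone keeps their 52, and the group total is 8 × 52 = 416.
Each contributed unit returns 7.500 to the group as a whole (0.9375 to each of 8 players), which exceeds 1, so the social optimum is full contribution: group total = 7.500 × 416 = 3120.00.
Efficiency loss = 3120.00 − 416 = 2704.00.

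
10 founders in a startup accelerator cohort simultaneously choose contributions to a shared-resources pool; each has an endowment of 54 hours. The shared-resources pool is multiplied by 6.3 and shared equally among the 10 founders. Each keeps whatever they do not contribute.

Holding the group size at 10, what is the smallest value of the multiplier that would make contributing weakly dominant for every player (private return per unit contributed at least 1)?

A contributed unit returns (multiplier)/10 to its contributor.
This reaches 1 exactly when the multiplier is 10.

10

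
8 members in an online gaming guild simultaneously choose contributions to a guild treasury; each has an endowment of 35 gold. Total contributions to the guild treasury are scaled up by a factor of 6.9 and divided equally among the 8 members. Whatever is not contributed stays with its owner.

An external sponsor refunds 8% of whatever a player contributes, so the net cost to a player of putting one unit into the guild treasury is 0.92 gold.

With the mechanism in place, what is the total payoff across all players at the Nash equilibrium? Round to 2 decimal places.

280.00 gold

With the mechanism, a contributed unit returns (6.9/8) / 0.92 = 0.9375 per unit of net cost — still below 1 — so contributing 0 remains dominant for every player.
Everyone keeps their endowment and the group total is 8 × 35 = 280.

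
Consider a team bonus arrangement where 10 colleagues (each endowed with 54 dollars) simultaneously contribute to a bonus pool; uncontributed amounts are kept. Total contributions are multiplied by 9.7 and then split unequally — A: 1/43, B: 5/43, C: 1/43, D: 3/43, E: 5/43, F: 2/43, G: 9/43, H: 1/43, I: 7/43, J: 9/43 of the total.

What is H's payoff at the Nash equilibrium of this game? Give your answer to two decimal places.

114.91 dollars

Player j's private return per contributed unit is 9.7 × (j's share). Contributing is weakly dominant for j when that share is at least 1/9.7 = 0.1031, and contributing 0 is dominant otherwise.
B, E, G, I and J are above the threshold, contributing 54 each; the remaining 5 contribute 0. Total contributed: 270.
H keeps 54 and receives 9.7 × 270 × 1/43 = 60.91 from the bonus pool, for a payoff of 114.91.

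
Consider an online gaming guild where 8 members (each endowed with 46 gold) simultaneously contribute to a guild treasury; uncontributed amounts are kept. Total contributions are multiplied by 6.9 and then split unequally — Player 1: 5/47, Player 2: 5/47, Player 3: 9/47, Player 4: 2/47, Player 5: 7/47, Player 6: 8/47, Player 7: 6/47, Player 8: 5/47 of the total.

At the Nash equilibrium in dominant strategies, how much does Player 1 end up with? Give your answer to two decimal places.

147.30 gold

For player j, contributing a unit is worthwhile iff 6.9 × (j's share) ≥ 1, i.e. iff j's share is at least 0.1449.
Player 3, Player 5 and Player 6 clear that bar, contributing 46 each; the remaining 5 contribute 0. Total contributed: 138.
Player 1 keeps 46 and receives 6.9 × 138 × 5/47 = 101.30 from the guild treasury, for a payoff of 147.30.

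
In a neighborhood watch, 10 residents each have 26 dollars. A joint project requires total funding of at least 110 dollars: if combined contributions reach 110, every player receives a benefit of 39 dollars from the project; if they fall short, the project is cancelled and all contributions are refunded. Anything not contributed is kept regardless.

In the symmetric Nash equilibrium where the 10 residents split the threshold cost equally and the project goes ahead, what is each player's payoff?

Equal share of the threshold: 110/10 = 11.
At this profile no one gains by cutting their contribution: any cut drops the total below 110, the project is cancelled, contributions are refunded, and the deviator ends with 26, which is less than 26 − 11 + 39 = 54. Contributing more than 11 just wastes the excess. So contributing exactly 11 is a best response.
Each player's payoff: 26 − 11 + 39 = 54.

54 dollars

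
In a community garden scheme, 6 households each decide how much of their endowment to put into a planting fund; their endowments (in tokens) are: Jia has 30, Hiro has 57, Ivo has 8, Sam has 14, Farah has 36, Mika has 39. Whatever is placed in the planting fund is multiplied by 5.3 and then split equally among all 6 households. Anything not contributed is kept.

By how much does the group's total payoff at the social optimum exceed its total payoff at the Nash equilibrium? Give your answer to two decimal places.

791.20 tokens

The private return per contributed unit is 5.3/6 = 0.8833 < 1 for every player regardless of endowment, so the Nash equilibrium is zero contribution and the group total is Σ E_j = 30 + 57 + 8 + 14 + 36 + 39 = 184.
Each contributed unit returns 5.300 to the group, so the social optimum is full contribution by everyone: group total = 5.300 × 184 = 975.20.
Efficiency loss = (5.300 − 1) × 184 = 791.20.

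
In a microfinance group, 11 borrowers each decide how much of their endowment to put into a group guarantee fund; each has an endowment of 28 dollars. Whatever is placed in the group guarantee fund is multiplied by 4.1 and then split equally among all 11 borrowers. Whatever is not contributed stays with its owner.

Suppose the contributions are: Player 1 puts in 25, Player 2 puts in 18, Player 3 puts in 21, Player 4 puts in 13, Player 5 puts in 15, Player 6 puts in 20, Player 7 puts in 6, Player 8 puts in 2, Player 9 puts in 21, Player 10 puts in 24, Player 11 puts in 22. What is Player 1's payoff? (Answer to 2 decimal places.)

72.70 dollars

Total contributed: 25 + 18 + 21 + 13 + 15 + 20 + 6 + 2 + 21 + 24 + 22 = 187.
Each receives 4.1 × 187 / 11 = 69.70 from the group guarantee fund.
Player 1 keeps 28 − 25 = 3, so Player 1's payoff is 3 + 69.70 = 72.70.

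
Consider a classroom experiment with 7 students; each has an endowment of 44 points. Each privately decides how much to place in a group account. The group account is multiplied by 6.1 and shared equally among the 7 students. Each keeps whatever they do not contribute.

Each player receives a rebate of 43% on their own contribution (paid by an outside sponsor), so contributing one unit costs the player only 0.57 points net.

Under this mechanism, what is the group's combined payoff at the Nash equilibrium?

Under the mechanism each unit contributed yields (6.1/7) / 0.57 = 1.5288 back to its contributor per unit of net cost, which exceeds 1, making full contribution the dominant choice for everyone.
At the Nash equilibrium everyone contributes 44. Group total payoff = 7 × (44 × 0.43 + 6.1 × 44) = 2011.24.

2011.24 points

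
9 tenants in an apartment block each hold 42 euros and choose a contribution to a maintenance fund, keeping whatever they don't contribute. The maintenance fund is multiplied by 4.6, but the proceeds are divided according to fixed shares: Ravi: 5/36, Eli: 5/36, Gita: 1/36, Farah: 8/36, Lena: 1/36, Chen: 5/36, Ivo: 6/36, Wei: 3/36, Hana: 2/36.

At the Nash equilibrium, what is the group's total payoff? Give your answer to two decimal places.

Each unit j contributes comes back to j as 4.6 × (j's share), so j prefers to contribute only if that share exceeds 1/4.6 = 0.2174; otherwise keeping the unit dominates.
Farah alone (share 8/36) is above the threshold, contributing 42; the remaining 8 contribute 0. Total contributed: 42.
The maintenance fund pays out 4.6 × 42 = 193.20 in total (split across the unequal shares, but the aggregate is all that matters for the group sum).
The 8 free-riders keep 42 each, adding 336. Group total = 336 + 193.20 = 529.20.

529.20 euros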